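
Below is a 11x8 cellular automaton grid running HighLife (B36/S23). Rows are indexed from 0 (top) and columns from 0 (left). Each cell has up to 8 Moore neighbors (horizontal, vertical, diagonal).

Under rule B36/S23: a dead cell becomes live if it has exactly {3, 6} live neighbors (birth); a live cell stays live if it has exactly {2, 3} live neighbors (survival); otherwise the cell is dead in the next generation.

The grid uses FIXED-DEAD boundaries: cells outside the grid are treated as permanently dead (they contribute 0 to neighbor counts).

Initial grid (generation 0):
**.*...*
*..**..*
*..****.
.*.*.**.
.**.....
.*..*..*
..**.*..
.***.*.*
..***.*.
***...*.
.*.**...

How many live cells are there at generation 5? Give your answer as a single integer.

Answer: 22

Derivation:
Simulating step by step:
Generation 0 (given above): 41 live cells
Generation 1: 36 live cells
*****...
*......*
**.....*
**.*..*.
**.****.
.*..*...
.....*..
.*..**..
**..*.**
*..*....
**.*....
Generation 2: 34 live cells
****....
.*.*....
..*...**
...*..**
...*..*.
****..*.
.....*..
**..*...
*****.*.
...**...
***.....
Generation 3: 37 live cells
**.*....
*.**....
..**..**
..**.*..
.*.****.
.******.
...***..
*...*...
*.......
.**.**..
.***....
Generation 4: 25 live cells
**.*....
*...*...
......*.
.*..*..*
.*......
.*......
.*....*.
...***..
*..***..
*...*...
.*.**...
Generation 5: 22 live cells
**......
**......
.....*..
........
***.....
***.....
..*.**..
..**..*.
........
***.....
...**...
Population at generation 5: 22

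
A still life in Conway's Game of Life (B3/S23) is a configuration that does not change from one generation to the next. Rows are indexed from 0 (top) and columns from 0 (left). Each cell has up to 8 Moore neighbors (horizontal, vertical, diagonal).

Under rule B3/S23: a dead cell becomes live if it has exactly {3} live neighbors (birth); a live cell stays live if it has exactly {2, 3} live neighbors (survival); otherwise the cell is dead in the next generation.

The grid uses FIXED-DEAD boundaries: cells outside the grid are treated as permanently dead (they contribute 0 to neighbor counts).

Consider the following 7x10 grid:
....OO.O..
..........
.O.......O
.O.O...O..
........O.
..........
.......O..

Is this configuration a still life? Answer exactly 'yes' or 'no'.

Answer: no

Derivation:
Compute generation 1 and compare to generation 0 (given above):
Generation 1:
..........
..........
..O.......
..O.....O.
..........
..........
..........
Cell (0,4) differs: gen0=1 vs gen1=0 -> NOT a still life.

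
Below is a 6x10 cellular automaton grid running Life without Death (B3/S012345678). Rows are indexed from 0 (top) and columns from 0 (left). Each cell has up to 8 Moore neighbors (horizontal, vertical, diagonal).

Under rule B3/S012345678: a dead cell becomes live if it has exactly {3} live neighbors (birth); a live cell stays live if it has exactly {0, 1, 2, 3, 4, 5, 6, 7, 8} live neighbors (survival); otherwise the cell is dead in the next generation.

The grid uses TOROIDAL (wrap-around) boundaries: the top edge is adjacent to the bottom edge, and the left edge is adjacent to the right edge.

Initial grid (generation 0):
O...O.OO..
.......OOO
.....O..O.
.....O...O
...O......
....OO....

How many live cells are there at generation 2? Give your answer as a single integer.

Simulating step by step:
Generation 0 (given above): 14 live cells
Generation 1: 22 live cells
O...O.OO.O
.....O.OOO
.....OOOO.
....OO...O
...O.O....
...OOOO...
Generation 2: 28 live cells
O..OO.OO.O
O...OO.OOO
.....OOOO.
....OO.OOO
...O.O....
...OOOOO..
Population at generation 2: 28

Answer: 28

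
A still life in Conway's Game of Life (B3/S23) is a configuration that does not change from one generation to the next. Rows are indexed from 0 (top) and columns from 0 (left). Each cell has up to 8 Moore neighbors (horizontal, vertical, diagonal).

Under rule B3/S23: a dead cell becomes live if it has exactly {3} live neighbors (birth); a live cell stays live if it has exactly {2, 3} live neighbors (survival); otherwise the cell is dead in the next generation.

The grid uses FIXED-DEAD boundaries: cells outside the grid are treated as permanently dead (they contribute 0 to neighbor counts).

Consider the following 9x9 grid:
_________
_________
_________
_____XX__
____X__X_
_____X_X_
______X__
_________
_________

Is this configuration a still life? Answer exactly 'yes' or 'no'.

Compute generation 1 and compare to generation 0 (given above):
Generation 1:
_________
_________
_________
_____XX__
____X__X_
_____X_X_
______X__
_________
_________
The grids are IDENTICAL -> still life.

Answer: yes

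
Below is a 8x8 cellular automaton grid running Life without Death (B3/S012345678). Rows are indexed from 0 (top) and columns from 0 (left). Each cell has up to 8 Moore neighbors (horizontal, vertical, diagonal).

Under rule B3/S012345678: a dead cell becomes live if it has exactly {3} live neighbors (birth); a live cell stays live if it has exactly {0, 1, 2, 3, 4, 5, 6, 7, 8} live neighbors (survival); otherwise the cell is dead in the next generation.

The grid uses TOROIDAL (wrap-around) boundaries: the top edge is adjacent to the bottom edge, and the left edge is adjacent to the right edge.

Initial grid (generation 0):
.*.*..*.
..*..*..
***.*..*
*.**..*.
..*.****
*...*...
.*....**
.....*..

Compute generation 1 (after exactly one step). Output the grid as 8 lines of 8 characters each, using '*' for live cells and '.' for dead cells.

Simulating step by step:
Generation 0 (given above): 25 live cells
Generation 1: 41 live cells
(generation 1 grid is the final answer)

Answer: .******.
..*.****
***.****
*.**..*.
*.*.****
**.**...
**...***
*.*..*.*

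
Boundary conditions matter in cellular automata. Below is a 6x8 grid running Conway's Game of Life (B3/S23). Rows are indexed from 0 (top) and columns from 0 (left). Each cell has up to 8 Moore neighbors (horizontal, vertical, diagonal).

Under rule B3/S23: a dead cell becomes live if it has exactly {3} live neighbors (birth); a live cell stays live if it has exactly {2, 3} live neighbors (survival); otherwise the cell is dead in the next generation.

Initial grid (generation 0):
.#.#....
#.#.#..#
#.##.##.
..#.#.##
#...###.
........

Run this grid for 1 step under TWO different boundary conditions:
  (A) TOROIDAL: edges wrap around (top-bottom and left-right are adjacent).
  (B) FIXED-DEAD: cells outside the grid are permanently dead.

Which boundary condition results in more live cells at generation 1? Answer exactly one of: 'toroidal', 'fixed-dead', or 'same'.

Under TOROIDAL boundary, generation 1:
####....
#...####
#.#.....
#.#.....
...##.#.
....##..
Population = 18

Under FIXED-DEAD boundary, generation 1:
.###....
#...###.
..#.....
..#....#
...##.##
.....#..
Population = 15

Comparison: toroidal=18, fixed-dead=15 -> toroidal

Answer: toroidal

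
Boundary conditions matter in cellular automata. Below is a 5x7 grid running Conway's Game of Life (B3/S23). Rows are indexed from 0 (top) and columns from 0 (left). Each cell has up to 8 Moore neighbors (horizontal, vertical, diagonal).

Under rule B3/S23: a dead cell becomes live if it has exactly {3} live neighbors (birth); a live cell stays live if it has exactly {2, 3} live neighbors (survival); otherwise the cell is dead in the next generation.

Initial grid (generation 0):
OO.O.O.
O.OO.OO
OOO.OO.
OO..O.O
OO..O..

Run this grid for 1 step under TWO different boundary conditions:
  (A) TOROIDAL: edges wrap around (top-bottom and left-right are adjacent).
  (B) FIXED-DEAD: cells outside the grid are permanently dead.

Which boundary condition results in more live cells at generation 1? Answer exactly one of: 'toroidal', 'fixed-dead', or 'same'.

Answer: fixed-dead

Derivation:
Under TOROIDAL boundary, generation 1:
...O.O.
.......
.......
....O..
...OO..
Population = 5

Under FIXED-DEAD boundary, generation 1:
OO.O.OO
......O
.......
....O..
OO...O.
Population = 10

Comparison: toroidal=5, fixed-dead=10 -> fixed-dead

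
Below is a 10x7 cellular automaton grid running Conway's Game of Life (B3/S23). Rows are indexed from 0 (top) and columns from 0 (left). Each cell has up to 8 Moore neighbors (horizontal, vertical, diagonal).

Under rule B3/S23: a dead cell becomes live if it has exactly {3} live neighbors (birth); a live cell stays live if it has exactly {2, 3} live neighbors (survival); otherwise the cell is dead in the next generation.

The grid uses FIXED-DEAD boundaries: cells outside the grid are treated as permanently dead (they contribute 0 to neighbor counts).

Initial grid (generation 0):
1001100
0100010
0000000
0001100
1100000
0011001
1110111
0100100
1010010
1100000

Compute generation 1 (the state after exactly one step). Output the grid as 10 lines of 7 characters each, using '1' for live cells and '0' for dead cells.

Simulating step by step:
Generation 0 (given above): 25 live cells
Generation 1: 17 live cells
(generation 1 grid is the final answer)

Answer: 0000100
0000100
0000100
0000000
0100100
0001101
1000101
0000101
1010000
1100000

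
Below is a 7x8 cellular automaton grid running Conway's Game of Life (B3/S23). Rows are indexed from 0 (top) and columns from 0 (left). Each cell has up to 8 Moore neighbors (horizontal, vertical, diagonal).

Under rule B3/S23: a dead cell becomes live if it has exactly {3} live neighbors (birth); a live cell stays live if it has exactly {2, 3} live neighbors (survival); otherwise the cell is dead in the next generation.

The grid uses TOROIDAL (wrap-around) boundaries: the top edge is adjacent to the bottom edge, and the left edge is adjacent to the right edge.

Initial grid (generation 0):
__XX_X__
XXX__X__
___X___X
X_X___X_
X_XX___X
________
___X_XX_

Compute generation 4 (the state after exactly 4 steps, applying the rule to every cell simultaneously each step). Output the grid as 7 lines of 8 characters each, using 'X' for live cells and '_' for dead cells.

Answer: _XXX___X
X___X___
_XX_XX__
___XX___
X___XXX_
X_______
_XX_____

Derivation:
Simulating step by step:
Generation 0 (given above): 19 live cells
Generation 1: 24 live cells
___X_X__
XX____X_
___X__XX
X_X___X_
X_XX___X
__XXX_XX
__XX_XX_
Generation 2: 20 live cells
_X_X_X_X
X_X_XXX_
__X__XX_
X_X___X_
X___XX__
X_______
_______X
Generation 3: 18 live cells
_XXX_X_X
X_X_____
__X_X___
___XX_X_
X____X__
X______X
______XX
Generation 4: 19 live cells
(generation 4 grid is the final answer)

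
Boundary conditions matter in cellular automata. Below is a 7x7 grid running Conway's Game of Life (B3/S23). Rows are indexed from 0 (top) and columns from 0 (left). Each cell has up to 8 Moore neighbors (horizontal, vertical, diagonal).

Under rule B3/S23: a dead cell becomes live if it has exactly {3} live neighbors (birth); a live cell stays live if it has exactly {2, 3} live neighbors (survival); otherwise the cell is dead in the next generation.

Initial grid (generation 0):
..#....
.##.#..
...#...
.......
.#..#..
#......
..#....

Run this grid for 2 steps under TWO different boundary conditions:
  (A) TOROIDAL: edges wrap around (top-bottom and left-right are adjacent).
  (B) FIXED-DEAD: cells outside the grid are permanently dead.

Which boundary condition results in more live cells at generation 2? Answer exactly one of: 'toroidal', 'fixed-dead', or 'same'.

Answer: toroidal

Derivation:
Under TOROIDAL boundary, generation 2:
..#....
.#.....
.###...
.......
.......
.......
.##....
Population = 7

Under FIXED-DEAD boundary, generation 2:
.#.#...
.......
.###...
.......
.......
.......
.......
Population = 5

Comparison: toroidal=7, fixed-dead=5 -> toroidal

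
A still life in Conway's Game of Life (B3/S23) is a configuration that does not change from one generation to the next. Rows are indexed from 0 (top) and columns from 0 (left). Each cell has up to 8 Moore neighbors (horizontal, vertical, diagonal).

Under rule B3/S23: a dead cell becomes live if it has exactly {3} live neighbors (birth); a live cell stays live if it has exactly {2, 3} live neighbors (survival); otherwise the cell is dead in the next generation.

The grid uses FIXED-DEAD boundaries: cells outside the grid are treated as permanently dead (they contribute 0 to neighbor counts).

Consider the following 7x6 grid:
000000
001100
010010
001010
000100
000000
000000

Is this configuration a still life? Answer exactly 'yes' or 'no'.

Compute generation 1 and compare to generation 0 (given above):
Generation 1:
000000
001100
010010
001010
000100
000000
000000
The grids are IDENTICAL -> still life.

Answer: yes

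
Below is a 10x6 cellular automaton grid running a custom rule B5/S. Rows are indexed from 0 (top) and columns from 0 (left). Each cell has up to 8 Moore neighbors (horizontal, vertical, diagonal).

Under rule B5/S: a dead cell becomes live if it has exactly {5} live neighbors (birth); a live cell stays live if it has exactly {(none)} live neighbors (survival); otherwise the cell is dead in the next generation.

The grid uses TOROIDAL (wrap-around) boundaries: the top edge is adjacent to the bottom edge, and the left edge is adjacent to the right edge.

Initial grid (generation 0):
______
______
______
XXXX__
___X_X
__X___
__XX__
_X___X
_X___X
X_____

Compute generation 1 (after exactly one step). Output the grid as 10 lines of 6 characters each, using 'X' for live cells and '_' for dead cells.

Answer: ______
______
______
______
__X___
______
______
______
X_____
______

Derivation:
Simulating step by step:
Generation 0 (given above): 14 live cells
Generation 1: 2 live cells
(generation 1 grid is the final answer)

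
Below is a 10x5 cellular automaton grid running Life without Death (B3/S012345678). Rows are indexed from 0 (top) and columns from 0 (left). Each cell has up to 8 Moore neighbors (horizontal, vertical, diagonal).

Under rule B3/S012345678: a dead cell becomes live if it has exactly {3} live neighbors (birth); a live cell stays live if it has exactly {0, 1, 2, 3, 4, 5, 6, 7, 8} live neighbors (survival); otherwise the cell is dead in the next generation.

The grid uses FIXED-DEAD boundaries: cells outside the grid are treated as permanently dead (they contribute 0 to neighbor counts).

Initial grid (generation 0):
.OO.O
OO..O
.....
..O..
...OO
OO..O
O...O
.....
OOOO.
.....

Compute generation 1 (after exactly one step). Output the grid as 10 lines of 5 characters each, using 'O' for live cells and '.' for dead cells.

Simulating step by step:
Generation 0 (given above): 18 live cells
Generation 1: 32 live cells
(generation 1 grid is the final answer)

Answer: OOOOO
OOOOO
.O...
..OO.
.OOOO
OO..O
OO..O
O.OO.
OOOO.
.OO..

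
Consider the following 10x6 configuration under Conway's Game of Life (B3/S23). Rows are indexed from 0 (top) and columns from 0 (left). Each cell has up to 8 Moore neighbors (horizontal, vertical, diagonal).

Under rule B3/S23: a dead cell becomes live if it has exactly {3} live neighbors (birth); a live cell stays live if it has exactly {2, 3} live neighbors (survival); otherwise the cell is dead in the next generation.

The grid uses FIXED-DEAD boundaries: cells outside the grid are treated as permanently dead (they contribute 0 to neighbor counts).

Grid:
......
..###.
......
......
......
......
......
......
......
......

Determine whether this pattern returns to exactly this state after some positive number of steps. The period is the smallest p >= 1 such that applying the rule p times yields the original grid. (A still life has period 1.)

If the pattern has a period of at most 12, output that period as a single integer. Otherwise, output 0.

Answer: 2

Derivation:
Simulating and comparing each generation to the original:
Gen 0 (original, given above): 3 live cells
Gen 1: 3 live cells, differs from original
Gen 2: 3 live cells, MATCHES original -> period = 2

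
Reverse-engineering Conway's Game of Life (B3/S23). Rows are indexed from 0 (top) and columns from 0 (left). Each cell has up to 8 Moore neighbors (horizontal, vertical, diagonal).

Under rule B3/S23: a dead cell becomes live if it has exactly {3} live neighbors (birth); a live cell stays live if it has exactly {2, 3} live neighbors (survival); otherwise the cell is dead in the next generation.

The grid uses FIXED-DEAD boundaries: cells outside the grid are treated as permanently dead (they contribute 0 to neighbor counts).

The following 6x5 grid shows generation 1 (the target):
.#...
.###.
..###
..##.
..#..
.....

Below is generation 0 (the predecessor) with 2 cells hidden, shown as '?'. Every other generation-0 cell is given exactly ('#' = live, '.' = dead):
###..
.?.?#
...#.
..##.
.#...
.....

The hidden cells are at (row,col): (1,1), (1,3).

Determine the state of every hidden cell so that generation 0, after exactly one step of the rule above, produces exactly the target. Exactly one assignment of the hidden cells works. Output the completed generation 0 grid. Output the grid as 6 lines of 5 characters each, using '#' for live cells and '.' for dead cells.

Hidden generation-0 cells (in order): (1,1), (1,3).
A hidden cell only influences target cells in its own 3x3 neighborhood. Try each of the 2^2 = 4 assignments, step the completed generation 0 forward once under B3/S23, and compare with the target:
  (1,1)=. (1,3)=. -> step reproduces the target at every cell -> ACCEPT
  (1,1)=. (1,3)=# -> step gives (0,2)='#' but target has '.' -> reject
  (1,1)=# (1,3)=. -> step gives (0,0)='#' but target has '.' -> reject
  (1,1)=# (1,3)=# -> step gives (0,0)='#' but target has '.' -> reject
Unique solution: (1,1)=dead, (1,3)=dead.
Check: live-neighbor counts of every cell in the completed generation 0:
12121
23331
01333
12322
11321
11100
Applying B3/S23 to generation 0 with these counts gives:
.#...
.###.
..###
..##.
..#..
.....
which matches the target exactly.

Answer: ###..
....#
...#.
..##.
.#...
.....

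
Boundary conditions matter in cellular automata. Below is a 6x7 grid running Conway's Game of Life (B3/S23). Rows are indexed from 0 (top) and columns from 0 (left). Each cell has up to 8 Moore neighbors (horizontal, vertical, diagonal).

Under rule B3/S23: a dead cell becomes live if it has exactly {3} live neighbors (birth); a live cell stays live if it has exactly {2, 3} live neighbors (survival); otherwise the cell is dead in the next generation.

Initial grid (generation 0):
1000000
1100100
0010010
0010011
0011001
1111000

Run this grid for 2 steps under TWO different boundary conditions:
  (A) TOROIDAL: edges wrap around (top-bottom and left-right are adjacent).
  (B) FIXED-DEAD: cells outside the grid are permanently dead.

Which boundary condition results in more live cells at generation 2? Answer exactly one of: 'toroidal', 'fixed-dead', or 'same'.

Under TOROIDAL boundary, generation 2:
0110010
0100000
0000000
0110000
0110000
1001000
Population = 10

Under FIXED-DEAD boundary, generation 2:
1100000
1001110
1000001
0110000
0100001
0000110
Population = 14

Comparison: toroidal=10, fixed-dead=14 -> fixed-dead

Answer: fixed-dead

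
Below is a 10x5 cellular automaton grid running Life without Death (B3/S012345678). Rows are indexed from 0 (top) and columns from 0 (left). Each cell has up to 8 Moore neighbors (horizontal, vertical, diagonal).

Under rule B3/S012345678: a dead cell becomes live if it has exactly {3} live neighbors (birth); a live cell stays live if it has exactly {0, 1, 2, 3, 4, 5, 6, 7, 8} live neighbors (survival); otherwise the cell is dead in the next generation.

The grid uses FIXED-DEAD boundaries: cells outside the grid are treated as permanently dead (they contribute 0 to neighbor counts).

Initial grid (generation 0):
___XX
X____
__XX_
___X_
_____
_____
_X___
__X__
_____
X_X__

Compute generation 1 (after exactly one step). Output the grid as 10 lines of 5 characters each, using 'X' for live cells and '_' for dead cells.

Answer: ___XX
X_X_X
__XX_
__XX_
_____
_____
_X___
__X__
_X___
X_X__

Derivation:
Simulating step by step:
Generation 0 (given above): 10 live cells
Generation 1: 14 live cells
(generation 1 grid is the final answer)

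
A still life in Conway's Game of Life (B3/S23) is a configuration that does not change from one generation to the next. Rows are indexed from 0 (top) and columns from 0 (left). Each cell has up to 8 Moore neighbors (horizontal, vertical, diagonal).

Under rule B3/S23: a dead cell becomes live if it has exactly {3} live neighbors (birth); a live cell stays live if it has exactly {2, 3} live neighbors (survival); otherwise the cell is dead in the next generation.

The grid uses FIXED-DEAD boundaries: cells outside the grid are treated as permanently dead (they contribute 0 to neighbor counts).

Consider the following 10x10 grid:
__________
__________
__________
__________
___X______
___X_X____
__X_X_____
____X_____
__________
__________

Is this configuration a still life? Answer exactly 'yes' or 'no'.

Compute generation 1 and compare to generation 0 (given above):
Generation 1:
__________
__________
__________
__________
____X_____
__XX______
____XX____
___X______
__________
__________
Cell (4,3) differs: gen0=1 vs gen1=0 -> NOT a still life.

Answer: no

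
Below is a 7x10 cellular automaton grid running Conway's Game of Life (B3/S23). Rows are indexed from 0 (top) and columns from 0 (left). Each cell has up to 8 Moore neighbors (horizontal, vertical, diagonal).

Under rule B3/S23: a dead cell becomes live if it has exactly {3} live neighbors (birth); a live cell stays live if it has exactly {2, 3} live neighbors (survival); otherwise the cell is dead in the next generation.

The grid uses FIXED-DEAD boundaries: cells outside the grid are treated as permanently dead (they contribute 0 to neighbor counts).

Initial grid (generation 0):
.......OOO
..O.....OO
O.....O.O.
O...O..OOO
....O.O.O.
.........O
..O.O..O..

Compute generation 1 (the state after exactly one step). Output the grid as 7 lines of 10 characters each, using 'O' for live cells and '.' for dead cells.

Simulating step by step:
Generation 0 (given above): 21 live cells
Generation 1: 10 live cells
(generation 1 grid is the final answer)

Answer: .......O.O
..........
.O........
......O..O
.....O....
...O.O.OO.
..........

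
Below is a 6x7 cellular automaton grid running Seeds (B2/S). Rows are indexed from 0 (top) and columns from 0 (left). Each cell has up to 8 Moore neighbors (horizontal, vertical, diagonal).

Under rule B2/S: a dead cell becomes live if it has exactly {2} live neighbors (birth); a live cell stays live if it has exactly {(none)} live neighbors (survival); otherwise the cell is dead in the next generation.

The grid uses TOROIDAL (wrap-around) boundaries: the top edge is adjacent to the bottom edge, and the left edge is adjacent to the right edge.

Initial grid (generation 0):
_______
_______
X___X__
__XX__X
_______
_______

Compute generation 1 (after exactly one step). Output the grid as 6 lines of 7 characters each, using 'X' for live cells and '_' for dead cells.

Answer: _______
_______
_XX__XX
XX__XX_
__XX___
_______

Derivation:
Simulating step by step:
Generation 0 (given above): 5 live cells
Generation 1: 10 live cells
(generation 1 grid is the final answer)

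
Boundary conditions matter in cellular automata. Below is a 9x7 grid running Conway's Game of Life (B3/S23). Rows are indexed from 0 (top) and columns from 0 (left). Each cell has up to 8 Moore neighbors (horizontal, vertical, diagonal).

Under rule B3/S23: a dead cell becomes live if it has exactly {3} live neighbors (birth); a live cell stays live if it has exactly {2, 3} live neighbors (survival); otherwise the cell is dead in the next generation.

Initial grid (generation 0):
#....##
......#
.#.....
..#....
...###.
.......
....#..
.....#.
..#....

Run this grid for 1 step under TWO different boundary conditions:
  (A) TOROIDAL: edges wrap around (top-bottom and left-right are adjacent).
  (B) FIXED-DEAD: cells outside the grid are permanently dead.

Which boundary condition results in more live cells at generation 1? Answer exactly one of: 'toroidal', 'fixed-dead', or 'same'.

Under TOROIDAL boundary, generation 1:
#....##
.....##
.......
..###..
...##..
...#.#.
.......
.......
.....#.
Population = 13

Under FIXED-DEAD boundary, generation 1:
.....##
.....##
.......
..###..
...##..
...#.#.
.......
.......
.......
Population = 11

Comparison: toroidal=13, fixed-dead=11 -> toroidal

Answer: toroidal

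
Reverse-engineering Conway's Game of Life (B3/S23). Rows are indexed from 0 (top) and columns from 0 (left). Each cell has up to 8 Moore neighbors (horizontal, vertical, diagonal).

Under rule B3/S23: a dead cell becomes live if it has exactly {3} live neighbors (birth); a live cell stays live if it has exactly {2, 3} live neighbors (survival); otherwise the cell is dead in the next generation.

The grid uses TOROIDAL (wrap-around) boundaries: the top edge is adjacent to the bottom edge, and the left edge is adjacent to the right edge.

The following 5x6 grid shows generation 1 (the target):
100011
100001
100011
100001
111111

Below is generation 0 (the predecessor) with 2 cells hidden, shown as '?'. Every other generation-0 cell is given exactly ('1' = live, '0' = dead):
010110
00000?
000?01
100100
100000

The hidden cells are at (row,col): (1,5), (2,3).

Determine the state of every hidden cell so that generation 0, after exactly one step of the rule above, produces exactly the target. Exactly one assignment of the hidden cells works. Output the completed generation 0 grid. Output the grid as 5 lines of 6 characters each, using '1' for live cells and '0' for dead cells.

Answer: 010110
000001
000001
100100
100000

Derivation:
Hidden generation-0 cells (in order): (1,5), (2,3).
A hidden cell only influences target cells in its own 3x3 neighborhood. Try each of the 2^2 = 4 assignments, step the completed generation 0 forward once under B3/S23, and compare with the target:
  (1,5)=0 (2,3)=0 -> step gives (0,0)='0' but target has '1' -> reject
  (1,5)=0 (2,3)=1 -> step gives (0,0)='0' but target has '1' -> reject
  (1,5)=1 (2,3)=0 -> step reproduces the target at every cell -> ACCEPT
  (1,5)=1 (2,3)=1 -> step gives (1,2)='1' but target has '0' -> reject
Unique solution: (1,5)=live, (2,3)=dead.
Check: live-neighbor counts of every cell in the completed generation 0:
312123
312242
311132
221023
233333
Applying B3/S23 to generation 0 with these counts gives:
100011
100001
100011
100001
111111
which matches the target exactly.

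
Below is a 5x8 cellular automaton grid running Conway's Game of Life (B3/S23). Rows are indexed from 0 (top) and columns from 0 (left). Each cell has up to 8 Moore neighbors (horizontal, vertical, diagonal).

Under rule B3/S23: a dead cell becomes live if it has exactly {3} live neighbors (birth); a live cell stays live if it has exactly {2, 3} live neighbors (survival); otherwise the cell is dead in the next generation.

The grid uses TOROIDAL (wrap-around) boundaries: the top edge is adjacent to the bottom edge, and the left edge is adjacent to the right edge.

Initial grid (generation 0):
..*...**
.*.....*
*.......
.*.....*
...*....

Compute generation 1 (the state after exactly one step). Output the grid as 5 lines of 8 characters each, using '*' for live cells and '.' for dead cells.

Simulating step by step:
Generation 0 (given above): 9 live cells
Generation 1: 14 live cells
(generation 1 grid is the final answer)

Answer: *.*...**
.*....**
.*.....*
*.......
*.*...**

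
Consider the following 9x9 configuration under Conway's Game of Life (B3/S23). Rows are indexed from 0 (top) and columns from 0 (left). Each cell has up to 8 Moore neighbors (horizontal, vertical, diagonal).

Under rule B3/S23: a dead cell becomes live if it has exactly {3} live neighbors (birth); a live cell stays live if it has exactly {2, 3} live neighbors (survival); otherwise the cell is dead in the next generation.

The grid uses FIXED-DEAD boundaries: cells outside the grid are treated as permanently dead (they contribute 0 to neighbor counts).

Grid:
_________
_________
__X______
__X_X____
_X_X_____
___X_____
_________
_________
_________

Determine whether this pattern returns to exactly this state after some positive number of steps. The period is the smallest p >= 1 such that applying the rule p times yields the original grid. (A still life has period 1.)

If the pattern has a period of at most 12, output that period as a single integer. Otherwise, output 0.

Answer: 2

Derivation:
Simulating and comparing each generation to the original:
Gen 0 (original, given above): 6 live cells
Gen 1: 6 live cells, differs from original
Gen 2: 6 live cells, MATCHES original -> period = 2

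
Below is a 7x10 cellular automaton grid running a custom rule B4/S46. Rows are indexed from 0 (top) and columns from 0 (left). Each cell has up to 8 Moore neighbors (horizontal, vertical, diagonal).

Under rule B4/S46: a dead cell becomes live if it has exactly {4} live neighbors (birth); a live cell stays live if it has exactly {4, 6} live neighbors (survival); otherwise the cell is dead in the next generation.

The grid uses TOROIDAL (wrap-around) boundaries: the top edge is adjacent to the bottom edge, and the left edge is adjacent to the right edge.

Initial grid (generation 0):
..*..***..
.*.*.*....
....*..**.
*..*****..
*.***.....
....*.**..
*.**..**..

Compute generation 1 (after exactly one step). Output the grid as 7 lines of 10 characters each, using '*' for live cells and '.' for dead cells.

Answer: .****.....
....*..*..
...*......
.....*....
.......*..
.**..*....
......*...

Derivation:
Simulating step by step:
Generation 0 (given above): 28 live cells
Generation 1: 13 live cells
(generation 1 grid is the final answer)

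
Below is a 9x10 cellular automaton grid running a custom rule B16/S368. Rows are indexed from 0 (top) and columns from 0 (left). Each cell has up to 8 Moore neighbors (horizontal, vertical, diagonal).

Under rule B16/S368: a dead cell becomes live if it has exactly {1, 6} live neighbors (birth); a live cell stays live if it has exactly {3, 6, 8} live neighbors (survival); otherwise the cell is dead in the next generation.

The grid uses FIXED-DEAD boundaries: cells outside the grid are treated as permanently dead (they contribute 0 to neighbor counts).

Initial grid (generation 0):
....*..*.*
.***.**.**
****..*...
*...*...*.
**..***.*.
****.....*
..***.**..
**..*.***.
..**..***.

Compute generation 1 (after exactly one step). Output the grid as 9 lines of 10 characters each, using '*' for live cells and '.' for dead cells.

Simulating step by step:
Generation 0 (given above): 45 live cells
Generation 1: 18 live cells
(generation 1 grid is the final answer)

Answer: *.........
.....**.*.
*.........
.*..*.....
....**....
*.........
.*..*.*...
.*.**.....
......*.*.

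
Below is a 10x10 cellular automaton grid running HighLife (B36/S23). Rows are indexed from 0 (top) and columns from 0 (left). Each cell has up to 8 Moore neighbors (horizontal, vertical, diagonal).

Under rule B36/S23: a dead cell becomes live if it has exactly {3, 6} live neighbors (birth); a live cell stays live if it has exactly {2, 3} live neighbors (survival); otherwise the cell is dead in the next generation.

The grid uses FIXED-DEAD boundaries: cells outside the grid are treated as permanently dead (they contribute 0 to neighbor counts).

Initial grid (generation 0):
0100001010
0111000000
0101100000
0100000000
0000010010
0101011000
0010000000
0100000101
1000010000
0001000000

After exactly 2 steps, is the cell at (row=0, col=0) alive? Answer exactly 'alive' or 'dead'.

Simulating step by step:
Generation 0 (given above): 23 live cells
Generation 1: 24 live cells
0100000000
1101100000
1111100000
0010100000
0010111000
0010111000
0110001000
0100000000
0000000000
0000000000
Generation 2: 20 live cells
1110000000
0010100000
1000010000
0000000000
0111001000
0010100100
0111001000
0110000000
0000000000
0000000000

Cell (0,0) at generation 2: 1 -> alive

Answer: alive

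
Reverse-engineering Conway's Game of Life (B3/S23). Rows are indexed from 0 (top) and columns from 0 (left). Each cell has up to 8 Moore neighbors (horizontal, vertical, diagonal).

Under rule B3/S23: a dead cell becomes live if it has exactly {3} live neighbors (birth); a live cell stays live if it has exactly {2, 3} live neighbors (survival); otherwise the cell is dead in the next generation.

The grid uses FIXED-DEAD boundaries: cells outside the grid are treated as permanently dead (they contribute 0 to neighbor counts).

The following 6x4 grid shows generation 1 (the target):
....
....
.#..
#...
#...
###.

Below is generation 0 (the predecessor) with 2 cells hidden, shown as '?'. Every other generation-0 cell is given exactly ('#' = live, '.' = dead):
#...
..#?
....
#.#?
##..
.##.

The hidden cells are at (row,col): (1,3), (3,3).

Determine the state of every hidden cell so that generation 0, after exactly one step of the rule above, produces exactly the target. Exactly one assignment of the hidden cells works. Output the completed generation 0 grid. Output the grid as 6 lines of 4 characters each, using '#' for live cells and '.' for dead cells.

Hidden generation-0 cells (in order): (1,3), (3,3).
A hidden cell only influences target cells in its own 3x3 neighborhood. Try each of the 2^2 = 4 assignments, step the completed generation 0 forward once under B3/S23, and compare with the target:
  (1,3)=. (3,3)=. -> step reproduces the target at every cell -> ACCEPT
  (1,3)=. (3,3)=# -> step gives (2,2)='#' but target has '.' -> reject
  (1,3)=# (3,3)=. -> step gives (2,2)='#' but target has '.' -> reject
  (1,3)=# (3,3)=# -> step gives (3,2)='#' but target has '.' -> reject
Unique solution: (1,3)=dead, (3,3)=dead.
Check: live-neighbor counts of every cell in the completed generation 0:
0211
1201
1322
2411
3542
3321
Applying B3/S23 to generation 0 with these counts gives:
....
....
.#..
#...
#...
###.
which matches the target exactly.

Answer: #...
..#.
....
#.#.
##..
.##.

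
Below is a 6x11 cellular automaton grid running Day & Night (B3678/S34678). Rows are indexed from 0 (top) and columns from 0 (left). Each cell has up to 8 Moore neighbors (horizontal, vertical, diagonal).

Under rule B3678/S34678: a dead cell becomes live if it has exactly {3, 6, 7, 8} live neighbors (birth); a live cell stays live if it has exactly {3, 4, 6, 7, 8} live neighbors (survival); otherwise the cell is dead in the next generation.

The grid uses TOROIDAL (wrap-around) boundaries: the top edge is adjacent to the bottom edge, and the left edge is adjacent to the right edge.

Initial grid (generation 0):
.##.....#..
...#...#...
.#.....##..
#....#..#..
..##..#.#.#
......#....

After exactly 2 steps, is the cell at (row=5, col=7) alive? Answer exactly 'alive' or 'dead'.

Answer: dead

Derivation:
Simulating step by step:
Generation 0 (given above): 17 live cells
Generation 1: 15 live cells
.......#...
.#.....#...
......###..
.##...#.#..
.....#...#.
.#.#.....#.
Generation 2: 14 live cells
..#.....#..
.......#...
.##...#.#..
.....##.##.
.#......#..
........#..

Cell (5,7) at generation 2: 0 -> dead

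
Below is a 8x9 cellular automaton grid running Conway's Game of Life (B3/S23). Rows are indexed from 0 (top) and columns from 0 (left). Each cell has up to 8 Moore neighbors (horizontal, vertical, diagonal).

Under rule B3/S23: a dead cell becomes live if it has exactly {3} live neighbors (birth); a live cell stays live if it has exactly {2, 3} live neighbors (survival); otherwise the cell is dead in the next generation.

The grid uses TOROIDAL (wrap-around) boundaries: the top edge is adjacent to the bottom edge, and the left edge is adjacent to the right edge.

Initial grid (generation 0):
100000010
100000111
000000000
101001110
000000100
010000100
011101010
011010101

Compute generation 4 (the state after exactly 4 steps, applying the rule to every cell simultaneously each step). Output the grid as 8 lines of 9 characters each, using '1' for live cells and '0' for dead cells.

Simulating step by step:
Generation 0 (given above): 24 live cells
Generation 1: 23 live cells
000001000
100000110
110001000
000001110
010000000
010001110
000111010
000011101
Generation 2: 21 live cells
000010001
110001101
110001000
110001100
000000000
001001010
000100001
000100010
Generation 3: 29 live cells
000011101
010011111
001010010
110001100
010001000
000000000
001110111
000110011
Generation 4: 28 live cells
(generation 4 grid is the final answer)

Answer: 000000000
100000001
001110000
111011100
110001100
001111110
001011101
101000000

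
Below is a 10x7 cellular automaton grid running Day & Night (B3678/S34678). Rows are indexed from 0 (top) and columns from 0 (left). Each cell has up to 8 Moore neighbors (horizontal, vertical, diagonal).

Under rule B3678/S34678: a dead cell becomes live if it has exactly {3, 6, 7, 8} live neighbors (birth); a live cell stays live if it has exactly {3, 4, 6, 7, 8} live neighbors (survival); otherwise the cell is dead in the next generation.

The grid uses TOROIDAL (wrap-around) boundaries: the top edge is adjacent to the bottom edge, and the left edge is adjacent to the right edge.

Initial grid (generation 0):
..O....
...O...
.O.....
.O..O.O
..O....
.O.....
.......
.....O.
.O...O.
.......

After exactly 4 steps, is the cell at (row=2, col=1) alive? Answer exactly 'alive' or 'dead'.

Simulating step by step:
Generation 0 (given above): 11 live cells
Generation 1: 7 live cells
.......
..O....
O.O....
O.O....
OO.....
.......
.......
.......
.......
.......
Generation 2: 6 live cells
.......
.O.....
...O...
OO....O
.O.....
.......
.......
.......
.......
.......
Generation 3: 4 live cells
.......
.......
.OO....
O.O....
.......
.......
.......
.......
.......
.......
Generation 4: 1 live cells
.......
.......
.O.....
.......
.......
.......
.......
.......
.......
.......

Cell (2,1) at generation 4: 1 -> alive

Answer: alive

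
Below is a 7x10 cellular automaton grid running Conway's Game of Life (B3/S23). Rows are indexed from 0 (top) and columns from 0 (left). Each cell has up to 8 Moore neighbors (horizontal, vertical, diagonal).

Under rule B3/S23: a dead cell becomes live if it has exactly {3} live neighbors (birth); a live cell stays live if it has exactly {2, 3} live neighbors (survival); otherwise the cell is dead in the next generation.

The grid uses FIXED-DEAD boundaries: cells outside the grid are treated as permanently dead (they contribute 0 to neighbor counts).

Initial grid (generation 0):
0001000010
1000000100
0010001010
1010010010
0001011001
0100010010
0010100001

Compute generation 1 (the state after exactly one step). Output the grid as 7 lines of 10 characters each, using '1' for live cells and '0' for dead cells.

Simulating step by step:
Generation 0 (given above): 21 live cells
Generation 1: 24 live cells
(generation 1 grid is the final answer)

Answer: 0000000000
0000000110
0000001010
0111110011
0110011111
0011011011
0000000000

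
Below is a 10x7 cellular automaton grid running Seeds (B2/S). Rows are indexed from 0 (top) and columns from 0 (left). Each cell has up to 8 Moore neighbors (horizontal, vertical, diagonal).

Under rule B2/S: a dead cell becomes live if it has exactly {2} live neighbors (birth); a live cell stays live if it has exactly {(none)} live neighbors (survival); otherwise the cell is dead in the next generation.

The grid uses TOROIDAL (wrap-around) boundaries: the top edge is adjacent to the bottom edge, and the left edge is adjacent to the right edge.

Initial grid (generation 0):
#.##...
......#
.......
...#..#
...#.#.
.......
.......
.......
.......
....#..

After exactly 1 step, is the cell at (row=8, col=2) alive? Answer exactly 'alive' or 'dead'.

Answer: dead

Derivation:
Simulating step by step:
Generation 0 (given above): 9 live cells
Generation 1: 18 live cells
.#..###
####...
#....##
..#..#.
..#...#
....#..
.......
.......
.......
.##....

Cell (8,2) at generation 1: 0 -> dead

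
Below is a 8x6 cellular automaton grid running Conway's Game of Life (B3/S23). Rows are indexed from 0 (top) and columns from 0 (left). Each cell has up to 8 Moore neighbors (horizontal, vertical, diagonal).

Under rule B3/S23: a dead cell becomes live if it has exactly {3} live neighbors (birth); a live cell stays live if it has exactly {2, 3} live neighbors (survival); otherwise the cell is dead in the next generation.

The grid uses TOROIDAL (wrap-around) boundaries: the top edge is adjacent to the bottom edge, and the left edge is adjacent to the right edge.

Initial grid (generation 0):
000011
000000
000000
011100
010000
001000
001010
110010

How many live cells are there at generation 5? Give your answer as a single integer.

Simulating step by step:
Generation 0 (given above): 12 live cells
Generation 1: 16 live cells
100011
000000
001000
011000
010100
011100
001001
110010
Generation 2: 19 live cells
110010
000001
011000
010100
100100
110110
000011
010110
Generation 3: 24 live cells
111110
001001
111000
110100
100101
111100
010000
011100
Generation 4: 15 live cells
100011
000011
000101
000110
000101
000111
000000
000010
Generation 5: 15 live cells
100100
000100
000101
001101
001001
000101
000101
000010
Population at generation 5: 15

Answer: 15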